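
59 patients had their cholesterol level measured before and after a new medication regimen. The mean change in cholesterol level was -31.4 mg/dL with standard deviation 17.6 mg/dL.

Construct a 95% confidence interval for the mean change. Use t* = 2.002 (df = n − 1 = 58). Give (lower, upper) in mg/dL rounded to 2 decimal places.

Paired design: SE = s_d/√n = 17.6/√59 = 2.2913.
t* = 2.002; margin of error = 2.002 × 2.2913 = 4.5872.
-31.4 ± 4.5872 → (-35.99, -26.81).

(-35.99, -26.81)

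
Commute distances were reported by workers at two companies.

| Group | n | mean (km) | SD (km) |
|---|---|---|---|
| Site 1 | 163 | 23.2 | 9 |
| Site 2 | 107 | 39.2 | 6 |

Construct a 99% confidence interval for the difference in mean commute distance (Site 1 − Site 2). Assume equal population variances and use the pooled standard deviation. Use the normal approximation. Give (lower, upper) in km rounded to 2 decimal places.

Pooled variance s_p² = [162·9² + 106·6²] / (163+107−2) = 63.2015, so s_p = 7.9499.
SE_diff = s_p·√(1/n₁ + 1/n₂) = 7.9499·√(1/163 + 1/107) = 0.9891.
z* = 2.576; margin = 2.576 × 0.9891 = 2.5479.
Difference = 23.2 − 39.2 = -16.0000.
-16.0000 ± 2.5479 → (-18.55, -13.45).

(-18.55, -13.45)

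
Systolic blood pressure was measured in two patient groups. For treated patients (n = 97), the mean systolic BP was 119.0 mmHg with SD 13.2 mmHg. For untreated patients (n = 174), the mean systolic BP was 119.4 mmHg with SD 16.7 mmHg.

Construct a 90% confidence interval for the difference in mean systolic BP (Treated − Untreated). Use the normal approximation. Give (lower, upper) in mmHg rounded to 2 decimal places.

Per-group SEs: s₁/√n₁ = 13.2/√97 = 1.3403, s₂/√n₂ = 16.7/√174 = 1.2660.
Unpooled SE of the difference: √(1.79640409 + 1.602756) = 1.8437.
Margin of error = z* · SE = 1.645 × 1.8437 = 3.0329.
x̄₁ − x̄₂ = 119.0 − 119.4 = -0.4000.
CI: -0.4000 ± 3.0329 = (-3.43, 2.63).

(-3.43, 2.63)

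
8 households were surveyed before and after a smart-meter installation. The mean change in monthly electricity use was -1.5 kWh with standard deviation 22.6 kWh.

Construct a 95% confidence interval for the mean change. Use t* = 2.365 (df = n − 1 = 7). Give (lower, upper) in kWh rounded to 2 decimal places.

This is a matched-pairs design, so SE = s_d/√n = 22.6/√8 = 7.9903.
Margin = 2.365 × 7.9903 = 18.8971; the interval is -1.5 ± 18.8971 = (-20.40, 17.40).

(-20.40, 17.40)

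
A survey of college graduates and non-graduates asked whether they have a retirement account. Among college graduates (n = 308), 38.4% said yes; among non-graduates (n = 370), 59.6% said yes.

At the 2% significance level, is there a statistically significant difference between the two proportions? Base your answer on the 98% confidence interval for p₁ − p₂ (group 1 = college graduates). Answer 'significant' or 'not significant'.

SE₁ = √(p̂₁(1−p̂₁)/n₁) = √(0.3840·0.6160/308) = 0.02771; SE₂ = √(0.5960·0.4040/370) = 0.02551.
Independent samples: SE of the difference = √(SE₁² + SE₂²) = √(0.0007678441 + 0.0006507601) = 0.03766.
z* for 98% confidence is 2.326, so the margin of error is 2.326 × 0.03766 = 0.08760.
Point estimate p̂₁ − p̂₂ = 0.3840 − 0.5960 = -0.2120.
-0.2120 ± 0.08760 → (-0.29960, -0.12440).
The interval (-0.29960, -0.12440) does not contain 0, so the difference is significant.

significant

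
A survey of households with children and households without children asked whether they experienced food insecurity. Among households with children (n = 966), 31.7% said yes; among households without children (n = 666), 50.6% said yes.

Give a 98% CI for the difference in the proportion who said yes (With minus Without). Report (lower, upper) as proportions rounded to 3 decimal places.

Each SE is √(p̂(1−p̂)/n): √(0.3170·0.6830/966) = 0.01497 and √(0.5060·0.4940/666) = 0.01937.
SE(p̂₁ − p̂₂) = √(SE₁² + SE₂²) = √(0.0002241009 + 0.0003751969) = 0.02448, since the two samples are independent.
At 98% confidence z* = 2.326; margin = 2.326 × 0.02448 = 0.05694.
The difference is 0.3170 − 0.5060 = -0.1890, so the interval is -0.1890 ± 0.05694 = (-0.246, -0.132).

(-0.246, -0.132)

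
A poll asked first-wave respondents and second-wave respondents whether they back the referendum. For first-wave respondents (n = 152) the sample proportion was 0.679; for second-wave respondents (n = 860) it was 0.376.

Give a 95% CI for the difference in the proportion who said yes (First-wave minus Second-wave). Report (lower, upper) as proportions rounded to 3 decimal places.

The two standard errors are √(0.6790×0.3210/152) = 0.03787 and √(0.3760×0.6240/860) = 0.01652.
Because the samples are independent, SE_diff = √(0.03787² + 0.01652²) = 0.04132.
Using z* = 1.960 for 95%, ME = 1.960 × 0.04132 = 0.08099.
p̂₁ − p̂₂ = 0.3030; interval 0.3030 ± 0.08099 gives (0.222, 0.384).

(0.222, 0.384)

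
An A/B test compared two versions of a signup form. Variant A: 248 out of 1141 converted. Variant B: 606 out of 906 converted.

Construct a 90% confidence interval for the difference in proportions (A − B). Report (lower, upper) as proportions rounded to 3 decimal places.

(-0.484, -0.419)

First, p̂₁ = 248/1141 = 0.2174; p̂₂ = 606/906 = 0.6689.
The two standard errors are √(0.2174×0.7826/1141) = 0.01221 and √(0.6689×0.3311/906) = 0.01563.
Because the samples are independent, SE_diff = √(0.01221² + 0.01563²) = 0.01983.
Using z* = 1.645 for 90%, ME = 1.645 × 0.01983 = 0.03262.
p̂₁ − p̂₂ = -0.4515; interval -0.4515 ± 0.03262 gives (-0.484, -0.419).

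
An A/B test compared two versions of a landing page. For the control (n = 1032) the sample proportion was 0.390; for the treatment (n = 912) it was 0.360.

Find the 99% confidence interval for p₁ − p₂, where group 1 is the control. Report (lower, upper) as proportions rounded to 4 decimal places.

Each SE is √(p̂(1−p̂)/n): √(0.3900·0.6100/1032) = 0.01518 and √(0.3600·0.6400/912) = 0.01589.
SE(p̂₁ − p̂₂) = √(SE₁² + SE₂²) = √(0.0002304324 + 0.0002524921) = 0.02198, since the two samples are independent.
At 99% confidence z* = 2.576; margin = 2.576 × 0.02198 = 0.05662.
The difference is 0.3900 − 0.3600 = 0.0300, so the interval is 0.0300 ± 0.05662 = (-0.0266, 0.0866).

(-0.0266, 0.0866)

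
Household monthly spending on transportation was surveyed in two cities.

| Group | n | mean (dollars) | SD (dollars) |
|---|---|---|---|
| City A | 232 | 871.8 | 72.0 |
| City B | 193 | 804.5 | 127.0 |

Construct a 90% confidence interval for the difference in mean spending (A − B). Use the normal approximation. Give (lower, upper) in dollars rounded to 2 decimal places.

Per-group SEs: s₁/√n₁ = 72.0/√232 = 4.7270, s₂/√n₂ = 127.0/√193 = 9.1417.
Unpooled SE of the difference: √(22.344529 + 83.57067889) = 10.2915.
Margin of error = z* · SE = 1.645 × 10.2915 = 16.9295.
x̄₁ − x̄₂ = 871.8 − 804.5 = 67.3000.
CI: 67.3000 ± 16.9295 = (50.37, 84.23).

(50.37, 84.23)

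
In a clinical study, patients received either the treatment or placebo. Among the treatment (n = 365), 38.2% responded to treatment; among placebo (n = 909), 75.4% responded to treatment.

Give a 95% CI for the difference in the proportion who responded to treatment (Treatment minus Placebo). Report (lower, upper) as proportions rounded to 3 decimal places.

(-0.429, -0.315)

SE₁ = √(p̂₁(1−p̂₁)/n₁) = √(0.3820·0.6180/365) = 0.02543; SE₂ = √(0.7540·0.2460/909) = 0.01428.
Independent samples: SE of the difference = √(SE₁² + SE₂²) = √(0.0006466849 + 0.0002039184) = 0.02917.
z* for 95% confidence is 1.960, so the margin of error is 1.960 × 0.02917 = 0.05717.
Point estimate p̂₁ − p̂₂ = 0.3820 − 0.7540 = -0.3720.
-0.3720 ± 0.05717 → (-0.429, -0.315).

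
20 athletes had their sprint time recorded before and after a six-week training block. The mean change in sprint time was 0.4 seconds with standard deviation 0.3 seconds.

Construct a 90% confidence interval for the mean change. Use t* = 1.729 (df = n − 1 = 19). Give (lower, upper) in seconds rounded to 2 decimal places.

(0.28, 0.52)

Paired design: SE = s_d/√n = 0.3/√20 = 0.0671.
t* = 1.729; margin of error = 1.729 × 0.0671 = 0.1160.
0.4 ± 0.1160 → (0.28, 0.52).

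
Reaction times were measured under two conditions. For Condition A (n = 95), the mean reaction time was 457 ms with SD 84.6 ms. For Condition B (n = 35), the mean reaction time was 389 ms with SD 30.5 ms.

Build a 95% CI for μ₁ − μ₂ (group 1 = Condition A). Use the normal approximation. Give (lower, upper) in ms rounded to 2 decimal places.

Standard errors of each mean: 84.6/√95 = 8.6798 and 30.5/√35 = 5.1554.
SE(x̄₁ − x̄₂) = √(8.6798² + 5.1554²) = 10.0954 for independent samples with unequal variances.
With z* = 1.960, the margin is 1.960 × 10.0954 = 19.7870.
x̄₁ − x̄₂ = 457 − 389 = 68.0000; the interval is 68.0000 ± 19.7870 = (48.21, 87.79).

(48.21, 87.79)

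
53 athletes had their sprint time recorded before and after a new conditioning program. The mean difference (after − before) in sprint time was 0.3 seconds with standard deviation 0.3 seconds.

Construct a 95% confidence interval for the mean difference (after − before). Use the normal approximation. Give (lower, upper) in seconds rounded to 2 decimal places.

(0.22, 0.38)

Paired design: SE = s_d/√n = 0.3/√53 = 0.0412.
z* = 1.960; margin of error = 1.960 × 0.0412 = 0.0808.
0.3 ± 0.0808 → (0.22, 0.38).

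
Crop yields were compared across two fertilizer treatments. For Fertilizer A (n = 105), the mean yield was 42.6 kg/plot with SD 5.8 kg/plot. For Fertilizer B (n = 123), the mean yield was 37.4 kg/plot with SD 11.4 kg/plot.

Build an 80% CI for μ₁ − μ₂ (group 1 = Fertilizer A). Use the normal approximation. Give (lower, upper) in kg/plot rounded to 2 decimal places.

(3.70, 6.70)

SE₁ = s₁/√n₁ = 5.8/√105 = 0.5660; SE₂ = 11.4/√123 = 1.0279.
Independent samples, unequal variances: SE_diff = √(SE₁² + SE₂²) = √(0.320356 + 1.05657841) = 1.1734.
z* = 1.282, so margin of error = 1.282 × 1.1734 = 1.5043.
Difference in means = 42.6 − 37.4 = 5.2000.
5.2000 ± 1.5043 → (3.70, 6.70).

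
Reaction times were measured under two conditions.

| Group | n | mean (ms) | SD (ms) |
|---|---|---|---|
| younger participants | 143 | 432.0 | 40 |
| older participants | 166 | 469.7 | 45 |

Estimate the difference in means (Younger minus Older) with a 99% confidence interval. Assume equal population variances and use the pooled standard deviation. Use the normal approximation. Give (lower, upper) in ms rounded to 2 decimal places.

Pooled variance s_p² = [142·40² + 165·45²] / (143+166−2) = 1828.4202, so s_p = 42.7600.
SE_diff = s_p·√(1/n₁ + 1/n₂) = 42.7600·√(1/143 + 1/166) = 4.8786.
z* = 2.576; margin = 2.576 × 4.8786 = 12.5673.
Difference = 432.0 − 469.7 = -37.7000.
-37.7000 ± 12.5673 → (-50.27, -25.13).

(-50.27, -25.13)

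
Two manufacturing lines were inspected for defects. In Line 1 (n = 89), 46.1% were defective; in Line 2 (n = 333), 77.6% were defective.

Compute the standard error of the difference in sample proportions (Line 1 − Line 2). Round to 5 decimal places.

The two standard errors are √(0.4610×0.5390/89) = 0.05284 and √(0.7760×0.2240/333) = 0.02285.
Because the samples are independent, SE_diff = √(0.05284² + 0.02285²) = 0.05757.

0.05757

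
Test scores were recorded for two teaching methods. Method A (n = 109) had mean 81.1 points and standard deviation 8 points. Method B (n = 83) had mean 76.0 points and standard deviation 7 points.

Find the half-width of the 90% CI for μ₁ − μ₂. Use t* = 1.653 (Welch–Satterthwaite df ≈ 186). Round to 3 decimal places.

1.794

Standard errors of each mean: 8/√109 = 0.7663 and 7/√83 = 0.7683.
SE(x̄₁ − x̄₂) = √(0.7663² + 0.7683²) = 1.0851 for independent samples with unequal variances.
With t* = 1.653, the margin is 1.653 × 1.0851 = 1.7937.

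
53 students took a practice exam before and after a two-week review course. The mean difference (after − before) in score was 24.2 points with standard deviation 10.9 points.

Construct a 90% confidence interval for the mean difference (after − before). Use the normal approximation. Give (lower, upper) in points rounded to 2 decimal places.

This is a matched-pairs design, so SE = s_d/√n = 10.9/√53 = 1.4972.
Margin = 1.645 × 1.4972 = 2.4629; the interval is 24.2 ± 2.4629 = (21.74, 26.66).

(21.74, 26.66)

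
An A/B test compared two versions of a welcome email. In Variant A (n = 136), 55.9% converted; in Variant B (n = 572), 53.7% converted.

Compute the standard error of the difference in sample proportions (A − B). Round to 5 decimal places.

0.04741

Each SE is √(p̂(1−p̂)/n): √(0.5590·0.4410/136) = 0.04258 and √(0.5370·0.4630/572) = 0.02085.
SE(p̂₁ − p̂₂) = √(SE₁² + SE₂²) = √(0.0018130564 + 0.0004347225) = 0.04741, since the two samples are independent.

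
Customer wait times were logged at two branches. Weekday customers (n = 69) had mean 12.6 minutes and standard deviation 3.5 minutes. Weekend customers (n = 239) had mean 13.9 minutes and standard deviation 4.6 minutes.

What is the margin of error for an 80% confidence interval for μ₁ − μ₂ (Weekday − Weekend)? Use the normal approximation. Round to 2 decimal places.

0.66

SE₁ = s₁/√n₁ = 3.5/√69 = 0.4214; SE₂ = 4.6/√239 = 0.2975.
Independent samples, unequal variances: SE_diff = √(SE₁² + SE₂²) = √(0.17757796 + 0.08850625) = 0.5158.
z* = 1.282, so margin of error = 1.282 × 0.5158 = 0.6613.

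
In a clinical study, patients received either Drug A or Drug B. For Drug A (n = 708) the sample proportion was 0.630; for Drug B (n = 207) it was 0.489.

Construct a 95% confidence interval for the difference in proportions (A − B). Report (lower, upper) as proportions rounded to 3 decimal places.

(0.064, 0.218)

The two standard errors are √(0.6300×0.3700/708) = 0.01814 and √(0.4890×0.5110/207) = 0.03474.
Because the samples are independent, SE_diff = √(0.01814² + 0.03474²) = 0.03919.
Using z* = 1.960 for 95%, ME = 1.960 × 0.03919 = 0.07681.
p̂₁ − p̂₂ = 0.1410; interval 0.1410 ± 0.07681 gives (0.064, 0.218).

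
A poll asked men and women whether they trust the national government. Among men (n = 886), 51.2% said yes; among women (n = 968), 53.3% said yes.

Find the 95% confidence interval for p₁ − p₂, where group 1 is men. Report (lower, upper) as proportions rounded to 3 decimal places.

SE₁ = √(p̂₁(1−p̂₁)/n₁) = √(0.5120·0.4880/886) = 0.01679; SE₂ = √(0.5330·0.4670/968) = 0.01604.
Independent samples: SE of the difference = √(SE₁² + SE₂²) = √(0.0002819041 + 0.0002572816) = 0.02322.
z* for 95% confidence is 1.960, so the margin of error is 1.960 × 0.02322 = 0.04551.
Point estimate p̂₁ − p̂₂ = 0.5120 − 0.5330 = -0.0210.
-0.0210 ± 0.04551 → (-0.067, 0.025).

(-0.067, 0.025)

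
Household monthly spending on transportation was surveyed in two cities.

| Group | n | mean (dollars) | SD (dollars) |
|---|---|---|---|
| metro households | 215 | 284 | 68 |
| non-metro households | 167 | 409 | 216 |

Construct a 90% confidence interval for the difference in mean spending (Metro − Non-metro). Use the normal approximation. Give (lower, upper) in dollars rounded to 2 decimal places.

Per-group SEs: s₁/√n₁ = 68/√215 = 4.6376, s₂/√n₂ = 216/√167 = 16.7146.
Unpooled SE of the difference: √(21.50733376 + 279.37785316) = 17.3460.
Margin of error = z* · SE = 1.645 × 17.3460 = 28.5342.
x̄₁ − x̄₂ = 284 − 409 = -125.0000.
CI: -125.0000 ± 28.5342 = (-153.53, -96.47).

(-153.53, -96.47)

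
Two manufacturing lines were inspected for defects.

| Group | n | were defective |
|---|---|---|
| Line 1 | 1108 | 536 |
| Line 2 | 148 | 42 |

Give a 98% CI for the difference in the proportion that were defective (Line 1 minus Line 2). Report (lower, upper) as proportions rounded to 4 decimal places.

Sample proportions: 536/1108 = 0.4838, 42/148 = 0.2838.
Each SE is √(p̂(1−p̂)/n): √(0.4838·0.5162/1108) = 0.01501 and √(0.2838·0.7162/148) = 0.03706.
SE(p̂₁ − p̂₂) = √(SE₁² + SE₂²) = √(0.0002253001 + 0.0013734436) = 0.03998, since the two samples are independent.
At 98% confidence z* = 2.326; margin = 2.326 × 0.03998 = 0.09299.
The difference is 0.4838 − 0.2838 = 0.2000, so the interval is 0.2000 ± 0.09299 = (0.1070, 0.2930).

(0.1070, 0.2930)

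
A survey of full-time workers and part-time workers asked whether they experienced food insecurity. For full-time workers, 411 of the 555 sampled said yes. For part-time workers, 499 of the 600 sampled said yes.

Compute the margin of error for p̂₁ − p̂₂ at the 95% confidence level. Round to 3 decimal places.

First, p̂₁ = 411/555 = 0.7405; p̂₂ = 499/600 = 0.8317.
The two standard errors are √(0.7405×0.2595/555) = 0.01861 and √(0.8317×0.1683/600) = 0.01527.
Because the samples are independent, SE_diff = √(0.01861² + 0.01527²) = 0.02407.
Using z* = 1.960 for 95%, ME = 1.960 × 0.02407 = 0.04718.

0.047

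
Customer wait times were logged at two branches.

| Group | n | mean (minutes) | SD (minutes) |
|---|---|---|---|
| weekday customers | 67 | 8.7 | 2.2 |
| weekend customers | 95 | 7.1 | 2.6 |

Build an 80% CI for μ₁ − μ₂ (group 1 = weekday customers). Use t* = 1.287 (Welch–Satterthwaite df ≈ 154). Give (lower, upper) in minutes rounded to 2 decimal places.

SE₁ = s₁/√n₁ = 2.2/√67 = 0.2688; SE₂ = 2.6/√95 = 0.2668.
Independent samples, unequal variances: SE_diff = √(SE₁² + SE₂²) = √(0.07225344 + 0.07118224) = 0.3787.
t* = 1.287, so margin of error = 1.287 × 0.3787 = 0.4874.
Difference in means = 8.7 − 7.1 = 1.6000.
1.6000 ± 0.4874 → (1.11, 2.09).

(1.11, 2.09)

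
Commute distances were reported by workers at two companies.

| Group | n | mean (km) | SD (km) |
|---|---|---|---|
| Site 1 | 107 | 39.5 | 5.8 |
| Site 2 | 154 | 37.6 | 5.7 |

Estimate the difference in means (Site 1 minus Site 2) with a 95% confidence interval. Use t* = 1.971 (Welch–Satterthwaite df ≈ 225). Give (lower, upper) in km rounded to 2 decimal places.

(0.47, 3.33)

SE₁ = s₁/√n₁ = 5.8/√107 = 0.5607; SE₂ = 5.7/√154 = 0.4593.
Independent samples, unequal variances: SE_diff = √(SE₁² + SE₂²) = √(0.31438449 + 0.21095649) = 0.7248.
t* = 1.971, so margin of error = 1.971 × 0.7248 = 1.4286.
Difference in means = 39.5 − 37.6 = 1.9000.
1.9000 ± 1.4286 → (0.47, 3.33).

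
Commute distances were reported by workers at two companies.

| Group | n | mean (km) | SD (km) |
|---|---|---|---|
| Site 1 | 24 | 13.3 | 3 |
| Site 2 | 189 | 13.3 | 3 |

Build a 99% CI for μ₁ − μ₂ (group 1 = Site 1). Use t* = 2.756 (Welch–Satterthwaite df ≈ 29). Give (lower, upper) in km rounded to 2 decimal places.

Per-group SEs: s₁/√n₁ = 3/√24 = 0.6124, s₂/√n₂ = 3/√189 = 0.2182.
Unpooled SE of the difference: √(0.37503376 + 0.04761124) = 0.6501.
Margin of error = t* · SE = 2.756 × 0.6501 = 1.7917.
x̄₁ − x̄₂ = 13.3 − 13.3 = 0.0000.
CI: 0.0000 ± 1.7917 = (-1.79, 1.79).

(-1.79, 1.79)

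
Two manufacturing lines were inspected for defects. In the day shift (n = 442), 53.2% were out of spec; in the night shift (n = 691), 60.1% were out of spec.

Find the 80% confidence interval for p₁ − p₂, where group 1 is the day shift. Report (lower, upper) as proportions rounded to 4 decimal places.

SE₁ = √(p̂₁(1−p̂₁)/n₁) = √(0.5320·0.4680/442) = 0.02373; SE₂ = √(0.6010·0.3990/691) = 0.01863.
Independent samples: SE of the difference = √(SE₁² + SE₂²) = √(0.0005631129 + 0.0003470769) = 0.03017.
z* for 80% confidence is 1.282, so the margin of error is 1.282 × 0.03017 = 0.03868.
Point estimate p̂₁ − p̂₂ = 0.5320 − 0.6010 = -0.0690.
-0.0690 ± 0.03868 → (-0.1077, -0.0303).

(-0.1077, -0.0303)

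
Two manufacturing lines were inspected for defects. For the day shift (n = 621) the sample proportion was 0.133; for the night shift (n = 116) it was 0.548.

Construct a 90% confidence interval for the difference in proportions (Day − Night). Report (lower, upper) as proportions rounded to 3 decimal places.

(-0.494, -0.336)

The two standard errors are √(0.1330×0.8670/621) = 0.01363 and √(0.5480×0.4520/116) = 0.04621.
Because the samples are independent, SE_diff = √(0.01363² + 0.04621²) = 0.04818.
Using z* = 1.645 for 90%, ME = 1.645 × 0.04818 = 0.07926.
p̂₁ − p̂₂ = -0.4150; interval -0.4150 ± 0.07926 gives (-0.494, -0.336).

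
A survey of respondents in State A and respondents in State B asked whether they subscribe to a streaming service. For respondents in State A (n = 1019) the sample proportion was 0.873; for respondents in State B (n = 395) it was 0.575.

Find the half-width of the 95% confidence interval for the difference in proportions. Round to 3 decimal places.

0.053

SE₁ = √(p̂₁(1−p̂₁)/n₁) = √(0.8730·0.1270/1019) = 0.01043; SE₂ = √(0.5750·0.4250/395) = 0.02487.
Independent samples: SE of the difference = √(SE₁² + SE₂²) = √(0.0001087849 + 0.0006185169) = 0.02697.
z* for 95% confidence is 1.960, so the margin of error is 1.960 × 0.02697 = 0.05286.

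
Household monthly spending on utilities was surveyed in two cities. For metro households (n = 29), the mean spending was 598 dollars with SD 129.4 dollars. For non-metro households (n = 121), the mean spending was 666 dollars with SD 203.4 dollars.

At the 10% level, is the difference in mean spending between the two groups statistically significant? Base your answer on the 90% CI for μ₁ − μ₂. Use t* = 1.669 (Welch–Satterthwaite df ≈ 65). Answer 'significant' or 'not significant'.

significant

SE₁ = s₁/√n₁ = 129.4/√29 = 24.0290; SE₂ = 203.4/√121 = 18.4909.
Independent samples, unequal variances: SE_diff = √(SE₁² + SE₂²) = √(577.392841 + 341.91338281) = 30.3201.
t* = 1.669, so margin of error = 1.669 × 30.3201 = 50.6042.
Difference in means = 598 − 666 = -68.0000.
-68.0000 ± 50.6042 → (-118.6042, -17.3958).
The interval (-118.6042, -17.3958) does not contain 0, so the difference is significant.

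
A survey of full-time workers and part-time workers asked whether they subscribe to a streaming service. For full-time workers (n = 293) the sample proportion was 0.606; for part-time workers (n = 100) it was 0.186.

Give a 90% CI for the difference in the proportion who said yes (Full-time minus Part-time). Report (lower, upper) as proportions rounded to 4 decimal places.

SE₁ = √(p̂₁(1−p̂₁)/n₁) = √(0.6060·0.3940/293) = 0.02855; SE₂ = √(0.1860·0.8140/100) = 0.03891.
Independent samples: SE of the difference = √(SE₁² + SE₂²) = √(0.0008151025 + 0.0015139881) = 0.04826.
z* for 90% confidence is 1.645, so the margin of error is 1.645 × 0.04826 = 0.07939.
Point estimate p̂₁ − p̂₂ = 0.6060 − 0.1860 = 0.4200.
0.4200 ± 0.07939 → (0.3406, 0.4994).

(0.3406, 0.4994)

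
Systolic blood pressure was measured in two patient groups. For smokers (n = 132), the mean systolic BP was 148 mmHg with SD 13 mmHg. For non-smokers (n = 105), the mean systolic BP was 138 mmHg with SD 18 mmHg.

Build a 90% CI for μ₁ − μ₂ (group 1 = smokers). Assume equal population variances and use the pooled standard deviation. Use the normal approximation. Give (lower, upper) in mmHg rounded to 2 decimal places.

(6.68, 13.32)

Pooled variance s_p² = [131·13² + 104·18²] / (132+105−2) = 237.5957, so s_p = 15.4141.
SE_diff = s_p·√(1/n₁ + 1/n₂) = 15.4141·√(1/132 + 1/105) = 2.0156.
z* = 1.645; margin = 1.645 × 2.0156 = 3.3157.
Difference = 148 − 138 = 10.0000.
10.0000 ± 3.3157 → (6.68, 13.32).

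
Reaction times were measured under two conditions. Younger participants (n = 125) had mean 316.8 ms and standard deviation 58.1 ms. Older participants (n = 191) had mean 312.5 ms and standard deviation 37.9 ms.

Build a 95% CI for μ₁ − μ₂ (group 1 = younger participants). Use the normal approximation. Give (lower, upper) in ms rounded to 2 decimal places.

(-7.22, 15.82)

SE₁ = s₁/√n₁ = 58.1/√125 = 5.1966; SE₂ = 37.9/√191 = 2.7423.
Independent samples, unequal variances: SE_diff = √(SE₁² + SE₂²) = √(27.00465156 + 7.52020929) = 5.8758.
z* = 1.960, so margin of error = 1.960 × 5.8758 = 11.5166.
Difference in means = 316.8 − 312.5 = 4.3000.
4.3000 ± 11.5166 → (-7.22, 15.82).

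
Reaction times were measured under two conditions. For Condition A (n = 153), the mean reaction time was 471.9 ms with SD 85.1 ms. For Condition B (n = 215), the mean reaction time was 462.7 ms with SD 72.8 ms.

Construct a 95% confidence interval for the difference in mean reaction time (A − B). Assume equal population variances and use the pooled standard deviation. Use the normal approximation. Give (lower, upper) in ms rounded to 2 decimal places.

(-7.00, 25.40)

Pooled variance s_p² = [152·85.1² + 214·72.8²] / (153+215−2) = 6106.4243, so s_p = 78.1436.
SE_diff = s_p·√(1/n₁ + 1/n₂) = 78.1436·√(1/153 + 1/215) = 8.2652.
z* = 1.960; margin = 1.960 × 8.2652 = 16.1998.
Difference = 471.9 − 462.7 = 9.2000.
9.2000 ± 16.1998 → (-7.00, 25.40).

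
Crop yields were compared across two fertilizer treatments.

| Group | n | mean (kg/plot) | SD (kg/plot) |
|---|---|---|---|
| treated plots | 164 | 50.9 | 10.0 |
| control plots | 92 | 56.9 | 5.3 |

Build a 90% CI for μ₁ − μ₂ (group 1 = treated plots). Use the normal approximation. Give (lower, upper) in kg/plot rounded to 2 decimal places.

(-7.57, -4.43)

SE₁ = s₁/√n₁ = 10.0/√164 = 0.7809; SE₂ = 5.3/√92 = 0.5526.
Independent samples, unequal variances: SE_diff = √(SE₁² + SE₂²) = √(0.60980481 + 0.30536676) = 0.9566.
z* = 1.645, so margin of error = 1.645 × 0.9566 = 1.5736.
Difference in means = 50.9 − 56.9 = -6.0000.
-6.0000 ± 1.5736 → (-7.57, -4.43).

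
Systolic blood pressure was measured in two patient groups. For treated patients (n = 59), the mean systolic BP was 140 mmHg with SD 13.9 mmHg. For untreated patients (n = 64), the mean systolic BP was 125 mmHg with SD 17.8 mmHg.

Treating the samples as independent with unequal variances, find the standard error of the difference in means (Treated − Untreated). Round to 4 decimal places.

Standard errors of each mean: 13.9/√59 = 1.8096 and 17.8/√64 = 2.2250.
SE(x̄₁ − x̄₂) = √(1.8096² + 2.2250²) = 2.8680 for independent samples with unequal variances.

2.8680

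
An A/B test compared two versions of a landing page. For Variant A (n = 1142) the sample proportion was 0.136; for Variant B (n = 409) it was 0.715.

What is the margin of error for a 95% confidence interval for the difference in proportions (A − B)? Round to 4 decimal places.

The two standard errors are √(0.1360×0.8640/1142) = 0.01014 and √(0.7150×0.2850/409) = 0.02232.
Because the samples are independent, SE_diff = √(0.01014² + 0.02232²) = 0.02452.
Using z* = 1.960 for 95%, ME = 1.960 × 0.02452 = 0.04806.

0.0481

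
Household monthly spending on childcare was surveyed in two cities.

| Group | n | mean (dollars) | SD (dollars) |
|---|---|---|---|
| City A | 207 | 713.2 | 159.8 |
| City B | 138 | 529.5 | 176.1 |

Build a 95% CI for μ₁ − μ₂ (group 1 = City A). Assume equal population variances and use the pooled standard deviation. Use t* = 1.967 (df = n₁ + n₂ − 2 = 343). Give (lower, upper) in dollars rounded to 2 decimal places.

(147.71, 219.69)

s_p = √[((n₁−1)s₁² + (n₂−1)s₂²)/(n₁+n₂−2)] = √[(206·159.8² + 137·176.1²)/343] = 166.5020.
SE = 166.5020·√(1/207 + 1/138) = 18.2980.
With t* = 1.967, margin = 1.967 × 18.2980 = 35.9922.
x̄₁ − x̄₂ = 713.2 − 529.5 = 183.7000; interval 183.7000 ± 35.9922 = (147.71, 219.69).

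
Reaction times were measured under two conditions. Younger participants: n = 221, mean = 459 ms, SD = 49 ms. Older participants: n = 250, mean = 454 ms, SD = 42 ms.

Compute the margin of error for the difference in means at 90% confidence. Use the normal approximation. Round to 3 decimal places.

SE₁ = s₁/√n₁ = 49/√221 = 3.2961; SE₂ = 42/√250 = 2.6563.
Independent samples, unequal variances: SE_diff = √(SE₁² + SE₂²) = √(10.86427521 + 7.05592969) = 4.2332.
z* = 1.645, so margin of error = 1.645 × 4.2332 = 6.9636.

6.964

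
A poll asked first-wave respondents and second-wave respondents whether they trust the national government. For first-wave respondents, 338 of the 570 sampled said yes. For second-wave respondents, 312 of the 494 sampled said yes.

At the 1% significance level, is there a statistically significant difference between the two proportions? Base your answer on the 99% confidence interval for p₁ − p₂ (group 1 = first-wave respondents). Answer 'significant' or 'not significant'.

Sample proportions: 338/570 = 0.5930, 312/494 = 0.6316.
Each SE is √(p̂(1−p̂)/n): √(0.5930·0.4070/570) = 0.02058 and √(0.6316·0.3684/494) = 0.02170.
SE(p̂₁ − p̂₂) = √(SE₁² + SE₂²) = √(0.0004235364 + 0.00047089) = 0.02991, since the two samples are independent.
At 99% confidence z* = 2.576; margin = 2.576 × 0.02991 = 0.07705.
The difference is 0.5930 − 0.6316 = -0.0386, so the interval is -0.0386 ± 0.07705 = (-0.11565, 0.03845).
The interval (-0.11565, 0.03845) contains 0, so the difference is not significant.

not significant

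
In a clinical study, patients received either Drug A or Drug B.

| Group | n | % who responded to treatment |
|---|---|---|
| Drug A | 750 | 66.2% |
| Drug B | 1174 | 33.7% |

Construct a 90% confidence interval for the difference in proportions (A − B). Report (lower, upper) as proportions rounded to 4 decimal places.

(0.2886, 0.3614)

The two standard errors are √(0.6620×0.3380/750) = 0.01727 and √(0.3370×0.6630/1174) = 0.01380.
Because the samples are independent, SE_diff = √(0.01727² + 0.01380²) = 0.02211.
Using z* = 1.645 for 90%, ME = 1.645 × 0.02211 = 0.03637.
p̂₁ − p̂₂ = 0.3250; interval 0.3250 ± 0.03637 gives (0.2886, 0.3614).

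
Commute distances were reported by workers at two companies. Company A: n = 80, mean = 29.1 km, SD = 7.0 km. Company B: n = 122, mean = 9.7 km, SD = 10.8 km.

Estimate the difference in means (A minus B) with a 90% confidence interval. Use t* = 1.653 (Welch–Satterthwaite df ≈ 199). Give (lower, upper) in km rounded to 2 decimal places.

(17.33, 21.47)

SE₁ = s₁/√n₁ = 7.0/√80 = 0.7826; SE₂ = 10.8/√122 = 0.9778.
Independent samples, unequal variances: SE_diff = √(SE₁² + SE₂²) = √(0.61246276 + 0.95609284) = 1.2524.
t* = 1.653, so margin of error = 1.653 × 1.2524 = 2.0702.
Difference in means = 29.1 − 9.7 = 19.4000.
19.4000 ± 2.0702 → (17.33, 21.47).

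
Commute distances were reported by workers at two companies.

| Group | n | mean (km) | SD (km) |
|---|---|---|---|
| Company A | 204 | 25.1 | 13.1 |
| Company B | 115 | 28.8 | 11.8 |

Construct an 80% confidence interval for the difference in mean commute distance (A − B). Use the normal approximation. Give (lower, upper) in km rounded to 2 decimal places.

(-5.54, -1.86)

SE₁ = s₁/√n₁ = 13.1/√204 = 0.9172; SE₂ = 11.8/√115 = 1.1004.
Independent samples, unequal variances: SE_diff = √(SE₁² + SE₂²) = √(0.84125584 + 1.21088016) = 1.4325.
z* = 1.282, so margin of error = 1.282 × 1.4325 = 1.8365.
Difference in means = 25.1 − 28.8 = -3.7000.
-3.7000 ± 1.8365 → (-5.54, -1.86).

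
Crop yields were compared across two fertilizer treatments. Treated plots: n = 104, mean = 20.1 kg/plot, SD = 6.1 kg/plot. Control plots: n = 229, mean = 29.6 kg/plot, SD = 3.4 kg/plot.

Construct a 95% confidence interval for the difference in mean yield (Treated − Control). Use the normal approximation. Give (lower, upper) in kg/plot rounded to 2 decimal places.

SE₁ = s₁/√n₁ = 6.1/√104 = 0.5982; SE₂ = 3.4/√229 = 0.2247.
Independent samples, unequal variances: SE_diff = √(SE₁² + SE₂²) = √(0.35784324 + 0.05049009) = 0.6390.
z* = 1.960, so margin of error = 1.960 × 0.6390 = 1.2524.
Difference in means = 20.1 − 29.6 = -9.5000.
-9.5000 ± 1.2524 → (-10.75, -8.25).

(-10.75, -8.25)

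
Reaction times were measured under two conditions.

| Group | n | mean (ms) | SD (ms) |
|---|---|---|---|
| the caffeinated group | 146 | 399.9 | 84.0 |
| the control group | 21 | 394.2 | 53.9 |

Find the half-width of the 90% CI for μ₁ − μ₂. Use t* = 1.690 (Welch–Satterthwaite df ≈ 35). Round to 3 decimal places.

Per-group SEs: s₁/√n₁ = 84.0/√146 = 6.9519, s₂/√n₂ = 53.9/√21 = 11.7619.
Unpooled SE of the difference: √(48.32891361 + 138.34229161) = 13.6628.
Margin of error = t* · SE = 1.690 × 13.6628 = 23.0901.

23.090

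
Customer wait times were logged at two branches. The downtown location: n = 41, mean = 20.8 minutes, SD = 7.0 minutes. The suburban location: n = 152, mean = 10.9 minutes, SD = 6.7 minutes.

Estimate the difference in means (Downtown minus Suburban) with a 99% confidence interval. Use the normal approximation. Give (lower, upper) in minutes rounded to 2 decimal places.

(6.76, 13.04)

SE₁ = s₁/√n₁ = 7.0/√41 = 1.0932; SE₂ = 6.7/√152 = 0.5434.
Independent samples, unequal variances: SE_diff = √(SE₁² + SE₂²) = √(1.19508624 + 0.29528356) = 1.2208.
z* = 2.576, so margin of error = 2.576 × 1.2208 = 3.1448.
Difference in means = 20.8 − 10.9 = 9.9000.
9.9000 ± 3.1448 → (6.76, 13.04).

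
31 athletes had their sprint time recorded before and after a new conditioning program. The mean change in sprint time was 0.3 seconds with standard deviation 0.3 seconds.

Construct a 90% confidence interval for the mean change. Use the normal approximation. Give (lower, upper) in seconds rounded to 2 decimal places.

This is a matched-pairs design, so SE = s_d/√n = 0.3/√31 = 0.0539.
Margin = 1.645 × 0.0539 = 0.0887; the interval is 0.3 ± 0.0887 = (0.21, 0.39).

(0.21, 0.39)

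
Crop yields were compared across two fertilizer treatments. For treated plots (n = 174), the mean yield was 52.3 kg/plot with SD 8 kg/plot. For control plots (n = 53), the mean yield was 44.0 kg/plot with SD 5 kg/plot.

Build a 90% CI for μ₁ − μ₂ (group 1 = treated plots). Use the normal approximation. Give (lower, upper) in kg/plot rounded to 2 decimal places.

SE₁ = s₁/√n₁ = 8/√174 = 0.6065; SE₂ = 5/√53 = 0.6868.
Independent samples, unequal variances: SE_diff = √(SE₁² + SE₂²) = √(0.36784225 + 0.47169424) = 0.9163.
z* = 1.645, so margin of error = 1.645 × 0.9163 = 1.5073.
Difference in means = 52.3 − 44.0 = 8.3000.
8.3000 ± 1.5073 → (6.79, 9.81).

(6.79, 9.81)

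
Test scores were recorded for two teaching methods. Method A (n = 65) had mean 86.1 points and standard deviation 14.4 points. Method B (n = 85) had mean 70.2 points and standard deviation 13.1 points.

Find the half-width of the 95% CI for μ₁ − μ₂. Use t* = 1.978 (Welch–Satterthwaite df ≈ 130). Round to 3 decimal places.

Per-group SEs: s₁/√n₁ = 14.4/√65 = 1.7861, s₂/√n₂ = 13.1/√85 = 1.4209.
Unpooled SE of the difference: √(3.19015321 + 2.01895681) = 2.2823.
Margin of error = t* · SE = 1.978 × 2.2823 = 4.5144.

4.514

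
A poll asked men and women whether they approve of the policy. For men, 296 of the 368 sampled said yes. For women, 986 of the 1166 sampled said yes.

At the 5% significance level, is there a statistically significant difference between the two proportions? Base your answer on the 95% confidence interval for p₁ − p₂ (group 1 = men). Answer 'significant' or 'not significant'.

not significant

Sample proportions: 296/368 = 0.8043, 986/1166 = 0.8456.
Each SE is √(p̂(1−p̂)/n): √(0.8043·0.1957/368) = 0.02068 and √(0.8456·0.1544/1166) = 0.01058.
SE(p̂₁ − p̂₂) = √(SE₁² + SE₂²) = √(0.0004276624 + 0.0001119364) = 0.02323, since the two samples are independent.
At 95% confidence z* = 1.960; margin = 1.960 × 0.02323 = 0.04553.
The difference is 0.8043 − 0.8456 = -0.0413, so the interval is -0.0413 ± 0.04553 = (-0.08683, 0.00423).
The interval (-0.08683, 0.00423) contains 0, so the difference is not significant.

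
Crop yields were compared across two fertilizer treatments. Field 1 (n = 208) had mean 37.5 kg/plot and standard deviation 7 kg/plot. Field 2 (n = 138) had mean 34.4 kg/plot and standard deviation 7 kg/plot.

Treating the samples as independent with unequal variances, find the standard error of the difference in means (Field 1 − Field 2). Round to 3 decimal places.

Standard errors of each mean: 7/√208 = 0.4854 and 7/√138 = 0.5959.
SE(x̄₁ − x̄₂) = √(0.4854² + 0.5959²) = 0.7686 for independent samples with unequal variances.

0.769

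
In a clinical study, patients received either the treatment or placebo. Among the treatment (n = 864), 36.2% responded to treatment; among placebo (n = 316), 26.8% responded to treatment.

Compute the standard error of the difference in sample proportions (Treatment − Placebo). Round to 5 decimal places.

The two standard errors are √(0.3620×0.6380/864) = 0.01635 and √(0.2680×0.7320/316) = 0.02492.
Because the samples are independent, SE_diff = √(0.01635² + 0.02492²) = 0.02980.

0.02980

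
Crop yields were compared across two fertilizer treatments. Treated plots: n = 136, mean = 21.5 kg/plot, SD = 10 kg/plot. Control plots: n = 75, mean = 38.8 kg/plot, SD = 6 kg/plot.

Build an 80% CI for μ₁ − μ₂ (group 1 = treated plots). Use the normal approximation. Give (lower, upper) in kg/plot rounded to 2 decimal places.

Per-group SEs: s₁/√n₁ = 10/√136 = 0.8575, s₂/√n₂ = 6/√75 = 0.6928.
Unpooled SE of the difference: √(0.73530625 + 0.47997184) = 1.1024.
Margin of error = z* · SE = 1.282 × 1.1024 = 1.4133.
x̄₁ − x̄₂ = 21.5 − 38.8 = -17.3000.
CI: -17.3000 ± 1.4133 = (-18.71, -15.89).

(-18.71, -15.89)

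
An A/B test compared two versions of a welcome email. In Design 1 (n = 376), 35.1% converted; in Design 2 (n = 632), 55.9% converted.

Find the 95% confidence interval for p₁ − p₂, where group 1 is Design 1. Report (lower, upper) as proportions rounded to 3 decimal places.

(-0.270, -0.146)

Each SE is √(p̂(1−p̂)/n): √(0.3510·0.6490/376) = 0.02461 and √(0.5590·0.4410/632) = 0.01975.
SE(p̂₁ − p̂₂) = √(SE₁² + SE₂²) = √(0.0006056521 + 0.0003900625) = 0.03155, since the two samples are independent.
At 95% confidence z* = 1.960; margin = 1.960 × 0.03155 = 0.06184.
The difference is 0.3510 − 0.5590 = -0.2080, so the interval is -0.2080 ± 0.06184 = (-0.270, -0.146).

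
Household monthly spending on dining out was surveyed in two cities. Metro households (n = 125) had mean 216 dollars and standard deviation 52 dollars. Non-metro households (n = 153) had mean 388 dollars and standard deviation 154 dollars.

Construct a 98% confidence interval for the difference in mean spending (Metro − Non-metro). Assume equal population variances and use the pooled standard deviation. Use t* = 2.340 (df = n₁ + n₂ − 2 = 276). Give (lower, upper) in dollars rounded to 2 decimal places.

(-205.71, -138.29)

Pooled variance s_p² = [124·52² + 152·154²] / (125+153−2) = 14275.8261, so s_p = 119.4815.
SE_diff = s_p·√(1/n₁ + 1/n₂) = 119.4815·√(1/125 + 1/153) = 14.4053.
t* = 2.340; margin = 2.340 × 14.4053 = 33.7084.
Difference = 216 − 388 = -172.0000.
-172.0000 ± 33.7084 → (-205.71, -138.29).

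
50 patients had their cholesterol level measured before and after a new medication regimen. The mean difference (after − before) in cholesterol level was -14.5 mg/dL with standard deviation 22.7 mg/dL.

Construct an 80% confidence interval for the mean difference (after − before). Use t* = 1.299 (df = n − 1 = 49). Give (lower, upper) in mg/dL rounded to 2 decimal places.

(-18.67, -10.33)

Paired design: SE = s_d/√n = 22.7/√50 = 3.2103.
t* = 1.299; margin of error = 1.299 × 3.2103 = 4.1702.
-14.5 ± 4.1702 → (-18.67, -10.33).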